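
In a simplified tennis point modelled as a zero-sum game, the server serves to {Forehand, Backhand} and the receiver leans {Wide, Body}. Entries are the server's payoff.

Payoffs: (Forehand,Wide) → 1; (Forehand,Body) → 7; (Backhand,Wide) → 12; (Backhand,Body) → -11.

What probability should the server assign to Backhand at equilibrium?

6/29

Row minima: Forehand → 1, Backhand → -11; maximin = 1.
Column maxima: Wide → 12, Body → 7; minimax = 7.
1 ≠ 7, so there is no saddle point; optimal play is mixed.
Let the server play Forehand with probability p. Expected payoff against Wide: 1p + 12(1−p) = −11p + 12; against Body: 7p + (-11)(1−p) = 18p − 11.
Setting these equal: −11p + 12 = 18p − 11 ⇒ −29p = -23 ⇒ p = 23/29, and the value is (-11)·(23/29) + 12 = 95/29.
For the receiver: with q = P(Wide), equating Forehand's and Backhand's payoffs gives −6q + 7 = 23q − 11 ⇒ q = 18/29.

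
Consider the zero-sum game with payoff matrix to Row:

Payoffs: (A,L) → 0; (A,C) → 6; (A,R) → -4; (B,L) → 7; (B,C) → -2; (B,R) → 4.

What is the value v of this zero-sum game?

1

Row minima: A → -4, B → -2; maximin = -2.
Column maxima: L → 7, C → 6, R → 4; minimax = 4.
-2 ≠ 4, so there is no saddle point; optimal play is mixed.
L is strictly dominated by R (it gives Row strictly more in every row), so Column never plays it.
On the remaining 2×2 (A, B vs C, R):
Let Row play A with probability p. Expected payoff against C: 6p + (-2)(1−p) = 8p − 2; against R: (-4)p + 4(1−p) = −8p + 4.
Setting these equal: 8p − 2 = −8p + 4 ⇒ 16p = 6 ⇒ p = 3/8, and the value is (8)·(3/8) − 2 = 1.
For Column: with q = P(C), equating A's and B's payoffs gives 10q − 4 = −6q + 4 ⇒ q = 1/2.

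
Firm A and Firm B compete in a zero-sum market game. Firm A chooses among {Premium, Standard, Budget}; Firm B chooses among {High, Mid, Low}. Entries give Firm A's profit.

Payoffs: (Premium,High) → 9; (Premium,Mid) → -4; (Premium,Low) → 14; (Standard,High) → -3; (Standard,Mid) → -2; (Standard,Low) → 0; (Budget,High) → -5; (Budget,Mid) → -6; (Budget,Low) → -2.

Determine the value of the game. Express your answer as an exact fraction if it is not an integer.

-15/7

Row minima: Premium → -4, Standard → -3, Budget → -6; maximin = -3.
Column maxima: High → 9, Mid → -2, Low → 14; minimax = -2.
-3 ≠ -2, so there is no saddle point; optimal play is mixed.
Budget is strictly dominated by Premium, so Firm A never plays it.
Low is strictly dominated by High (it gives Firm A strictly more in every row), so Firm B never plays it.
On the remaining 2×2 (Premium, Standard vs High, Mid):
Let Firm A play Premium with probability p. Expected payoff against High: 9p + (-3)(1−p) = 12p − 3; against Mid: (-4)p + (-2)(1−p) = −2p − 2.
Setting these equal: 12p − 3 = −2p − 2 ⇒ 14p = 1 ⇒ p = 1/14, and the value is (12)·(1/14) − 3 = -15/7.
For Firm B: with q = P(High), equating Premium's and Standard's payoffs gives 13q − 4 = −q − 2 ⇒ q = 1/7.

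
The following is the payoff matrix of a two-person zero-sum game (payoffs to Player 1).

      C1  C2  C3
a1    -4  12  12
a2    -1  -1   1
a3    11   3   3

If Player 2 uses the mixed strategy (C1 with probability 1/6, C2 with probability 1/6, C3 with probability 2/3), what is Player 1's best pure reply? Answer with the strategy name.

a1

Expected payoff of a1: (1/6)·(-4) + (1/6)·12 + (2/3)·12 = 28/3.
Expected payoff of a2: (1/6)·(-1) + (1/6)·(-1) + (2/3)·1 = 1/3.
Expected payoff of a3: (1/6)·11 + (1/6)·3 + (2/3)·3 = 13/3.
The largest is 28/3, so Player 1's best response is a1.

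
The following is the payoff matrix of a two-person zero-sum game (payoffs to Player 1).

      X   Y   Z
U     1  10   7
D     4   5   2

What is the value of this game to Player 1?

Row minima: U → 1, D → 2; maximin = 2.
Column maxima: X → 4, Y → 10, Z → 7; minimax = 4.
2 ≠ 4, so there is no saddle point; optimal play is mixed.
Y is strictly dominated by X (it gives Player 1 strictly more in every row), so Player 2 never plays it.
On the remaining 2×2 (U, D vs X, Z):
Let Player 1 play U with probability p. Expected payoff against X: 1p + 4(1−p) = −3p + 4; against Z: 7p + 2(1−p) = 5p + 2.
Setting these equal: −3p + 4 = 5p + 2 ⇒ −8p = -2 ⇒ p = 1/4, and the value is (-3)·(1/4) + 4 = 13/4.
For Player 2: with q = P(X), equating U's and D's payoffs gives −6q + 7 = 2q + 2 ⇒ q = 5/8.

13/4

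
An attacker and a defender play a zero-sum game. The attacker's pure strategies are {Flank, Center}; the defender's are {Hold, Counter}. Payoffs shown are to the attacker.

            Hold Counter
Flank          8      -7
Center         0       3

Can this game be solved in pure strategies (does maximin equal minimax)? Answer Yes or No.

No

Row minima: Flank → -7, Center → 0; maximin = 0.
Column maxima: Hold → 8, Counter → 3; minimax = 3.
0 ≠ 3, so no pure-strategy equilibrium exists.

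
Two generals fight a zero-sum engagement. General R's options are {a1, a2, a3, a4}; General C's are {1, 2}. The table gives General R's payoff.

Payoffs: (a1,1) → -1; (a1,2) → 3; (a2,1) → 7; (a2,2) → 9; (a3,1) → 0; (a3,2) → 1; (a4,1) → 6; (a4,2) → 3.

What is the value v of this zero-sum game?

Row minima: a1 → -1, a2 → 7, a3 → 0, a4 → 3; maximin = 7.
Column maxima: 1 → 7, 2 → 9; minimax = 7.
Since maximin = minimax = 7, there is a saddle point and the value is 7.

7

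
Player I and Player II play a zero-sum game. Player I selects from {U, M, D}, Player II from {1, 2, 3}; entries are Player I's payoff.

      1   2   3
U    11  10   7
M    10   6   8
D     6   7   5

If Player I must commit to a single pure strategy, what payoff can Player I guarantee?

7

Row minima: U → 7, M → 6, D → 5.
The best of these is 7.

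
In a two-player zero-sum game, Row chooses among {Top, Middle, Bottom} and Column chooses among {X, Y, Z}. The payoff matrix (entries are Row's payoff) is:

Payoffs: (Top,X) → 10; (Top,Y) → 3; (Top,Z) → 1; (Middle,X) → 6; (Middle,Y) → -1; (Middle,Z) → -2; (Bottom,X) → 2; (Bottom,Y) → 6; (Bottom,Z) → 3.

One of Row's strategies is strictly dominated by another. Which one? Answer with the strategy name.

Middle

Top gives a strictly higher payoff than Middle against every column: 10 > 6, 3 > -1, 1 > -2.
So Middle is strictly dominated and Row never plays it.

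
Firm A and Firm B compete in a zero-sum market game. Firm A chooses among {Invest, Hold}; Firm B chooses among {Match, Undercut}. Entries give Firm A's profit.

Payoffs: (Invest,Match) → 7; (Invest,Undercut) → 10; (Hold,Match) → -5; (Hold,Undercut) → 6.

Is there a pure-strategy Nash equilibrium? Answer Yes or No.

Yes

Row minima: Invest → 7, Hold → -5; maximin = 7.
Column maxima: Match → 7, Undercut → 10; minimax = 7.
maximin = minimax = 7, so a saddle point exists.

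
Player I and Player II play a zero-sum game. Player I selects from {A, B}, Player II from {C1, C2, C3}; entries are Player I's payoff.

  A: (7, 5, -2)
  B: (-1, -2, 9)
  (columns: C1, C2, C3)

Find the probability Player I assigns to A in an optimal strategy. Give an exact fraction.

11/18

Row minima: A → -2, B → -2; maximin = -2.
Column maxima: C1 → 7, C2 → 5, C3 → 9; minimax = 5.
-2 ≠ 5, so there is no saddle point; optimal play is mixed.
C1 is strictly dominated by C2 (it gives Player I strictly more in every row), so Player II never plays it.
On the remaining 2×2 (A, B vs C2, C3):
Let Player I play A with probability p. Expected payoff against C2: 5p + (-2)(1−p) = 7p − 2; against C3: (-2)p + 9(1−p) = −11p + 9.
Setting these equal: 7p − 2 = −11p + 9 ⇒ 18p = 11 ⇒ p = 11/18, and the value is (7)·(11/18) − 2 = 41/18.
For Player II: with q = P(C2), equating A's and B's payoffs gives 7q − 2 = −11q + 9 ⇒ q = 11/18.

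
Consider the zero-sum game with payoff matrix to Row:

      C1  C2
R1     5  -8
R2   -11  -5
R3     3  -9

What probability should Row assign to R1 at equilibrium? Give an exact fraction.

Row minima: R1 → -8, R2 → -11, R3 → -9; maximin = -8.
Column maxima: C1 → 5, C2 → -5; minimax = -5.
-8 ≠ -5, so there is no saddle point; optimal play is mixed.
R3 is strictly dominated by R1, so Row never plays it.
On the remaining 2×2 (R1, R2 vs C1, C2):
Let Row play R1 with probability p. Expected payoff against C1: 5p + (-11)(1−p) = 16p − 11; against C2: (-8)p + (-5)(1−p) = −3p − 5.
Setting these equal: 16p − 11 = −3p − 5 ⇒ 19p = 6 ⇒ p = 6/19, and the value is (16)·(6/19) − 11 = -113/19.
For Column: with q = P(C1), equating R1's and R2's payoffs gives 13q − 8 = −6q − 5 ⇒ q = 3/19.

6/19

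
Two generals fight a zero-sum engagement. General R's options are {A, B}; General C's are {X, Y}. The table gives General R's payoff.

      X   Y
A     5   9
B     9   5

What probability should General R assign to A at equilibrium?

1/2

Row minima: A → 5, B → 5; maximin = 5.
Column maxima: X → 9, Y → 9; minimax = 9.
5 ≠ 9, so there is no saddle point; optimal play is mixed.
Let General R play A with probability p. Expected payoff against X: 5p + 9(1−p) = −4p + 9; against Y: 9p + 5(1−p) = 4p + 5.
Setting these equal: −4p + 9 = 4p + 5 ⇒ −8p = -4 ⇒ p = 1/2, and the value is (-4)·(1/2) + 9 = 7.
For General C: with q = P(X), equating A's and B's payoffs gives −4q + 9 = 4q + 5 ⇒ q = 1/2.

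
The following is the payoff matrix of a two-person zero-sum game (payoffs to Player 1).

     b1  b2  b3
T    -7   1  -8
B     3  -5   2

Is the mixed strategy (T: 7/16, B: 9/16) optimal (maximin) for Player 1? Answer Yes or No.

Against b1 this mix gives (7/16)·(-7) + (9/16)·3 = -11/8.
Against b2 this mix gives (7/16)·1 + (9/16)·(-5) = -19/8.
Against b3 this mix gives (7/16)·(-8) + (9/16)·2 = -19/8.
All of Player 2's active replies (b2, b3) yield -19/8, and no column does worse for Player 1. The mix makes Player 2 indifferent and guarantees -19/8, so it is optimal.

Yes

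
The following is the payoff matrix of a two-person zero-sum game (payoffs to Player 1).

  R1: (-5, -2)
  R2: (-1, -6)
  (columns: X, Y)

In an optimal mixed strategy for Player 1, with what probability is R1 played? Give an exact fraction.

5/8

Row minima: R1 → -5, R2 → -6; maximin = -5.
Column maxima: X → -1, Y → -2; minimax = -2.
-5 ≠ -2, so there is no saddle point; optimal play is mixed.
Let Player 1 play R1 with probability p. Expected payoff against X: (-5)p + (-1)(1−p) = −4p − 1; against Y: (-2)p + (-6)(1−p) = 4p − 6.
Setting these equal: −4p − 1 = 4p − 6 ⇒ −8p = -5 ⇒ p = 5/8, and the value is (-4)·(5/8) − 1 = -7/2.
For Player 2: with q = P(X), equating R1's and R2's payoffs gives −3q − 2 = 5q − 6 ⇒ q = 1/2.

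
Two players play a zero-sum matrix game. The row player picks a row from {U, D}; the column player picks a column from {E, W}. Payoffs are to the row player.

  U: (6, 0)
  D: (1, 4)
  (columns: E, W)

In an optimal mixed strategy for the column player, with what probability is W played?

Row minima: U → 0, D → 1; maximin = 1.
Column maxima: E → 6, W → 4; minimax = 4.
1 ≠ 4, so there is no saddle point; optimal play is mixed.
Let the row player play U with probability p. Expected payoff against E: 6p + 1(1−p) = 5p + 1; against W: 0p + 4(1−p) = −4p + 4.
Setting these equal: 5p + 1 = −4p + 4 ⇒ 9p = 3 ⇒ p = 1/3, and the value is (5)·(1/3) + 1 = 8/3.
For the column player: with q = P(E), equating U's and D's payoffs gives 6q = −3q + 4 ⇒ q = 4/9.

5/9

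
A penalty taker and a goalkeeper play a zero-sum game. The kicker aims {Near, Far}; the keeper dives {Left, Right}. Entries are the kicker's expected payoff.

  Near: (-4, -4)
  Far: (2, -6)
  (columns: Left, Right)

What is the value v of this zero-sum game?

Row minima: Near → -4, Far → -6; maximin = -4.
Column maxima: Left → 2, Right → -4; minimax = -4.
Since maximin = minimax = -4, there is a saddle point and the value is -4.

-4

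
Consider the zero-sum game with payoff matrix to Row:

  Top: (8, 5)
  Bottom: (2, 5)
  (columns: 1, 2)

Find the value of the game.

5

Row minima: Top → 5, Bottom → 2; maximin = 5.
Column maxima: 1 → 8, 2 → 5; minimax = 5.
Since maximin = minimax = 5, there is a saddle point and the value is 5.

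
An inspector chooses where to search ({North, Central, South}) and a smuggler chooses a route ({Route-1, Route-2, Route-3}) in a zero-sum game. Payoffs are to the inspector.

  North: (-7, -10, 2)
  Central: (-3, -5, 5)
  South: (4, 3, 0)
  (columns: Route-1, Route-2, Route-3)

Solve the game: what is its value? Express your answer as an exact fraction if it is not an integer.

15/13

Row minima: North → -10, Central → -5, South → 0; maximin = 0.
Column maxima: Route-1 → 4, Route-2 → 3, Route-3 → 5; minimax = 3.
0 ≠ 3, so there is no saddle point; optimal play is mixed.
North is strictly dominated by Central, so the inspector never plays it.
Route-1 is strictly dominated by Route-2 (it gives the inspector strictly more in every row), so the smuggler never plays it.
On the remaining 2×2 (Central, South vs Route-2, Route-3):
Let the inspector play Central with probability p. Expected payoff against Route-2: (-5)p + 3(1−p) = −8p + 3; against Route-3: 5p + 0(1−p) = 5p.
Setting these equal: −8p + 3 = 5p ⇒ −13p = -3 ⇒ p = 3/13, and the value is (-8)·(3/13) + 3 = 15/13.
For the smuggler: with q = P(Route-2), equating Central's and South's payoffs gives −10q + 5 = 3q ⇒ q = 5/13.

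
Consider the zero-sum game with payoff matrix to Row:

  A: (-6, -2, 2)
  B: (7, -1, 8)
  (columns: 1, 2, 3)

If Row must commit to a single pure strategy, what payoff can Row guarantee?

-1

Row minima: A → -6, B → -1.
The best of these is -1.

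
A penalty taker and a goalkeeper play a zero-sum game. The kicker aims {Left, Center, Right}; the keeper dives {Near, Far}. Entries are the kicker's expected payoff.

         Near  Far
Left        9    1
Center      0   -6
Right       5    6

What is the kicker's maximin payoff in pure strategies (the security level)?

Row minima: Left → 1, Center → -6, Right → 5.
The best of these is 5.

5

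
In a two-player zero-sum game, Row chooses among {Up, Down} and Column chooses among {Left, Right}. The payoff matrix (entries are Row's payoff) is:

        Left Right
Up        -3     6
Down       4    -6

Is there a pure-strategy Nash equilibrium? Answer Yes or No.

No

Row minima: Up → -3, Down → -6; maximin = -3.
Column maxima: Left → 4, Right → 6; minimax = 4.
-3 ≠ 4, so no pure-strategy equilibrium exists.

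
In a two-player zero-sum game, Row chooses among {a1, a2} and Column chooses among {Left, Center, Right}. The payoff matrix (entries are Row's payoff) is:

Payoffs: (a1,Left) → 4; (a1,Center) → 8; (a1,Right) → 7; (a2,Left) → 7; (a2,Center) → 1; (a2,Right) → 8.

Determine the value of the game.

Row minima: a1 → 4, a2 → 1; maximin = 4.
Column maxima: Left → 7, Center → 8, Right → 8; minimax = 7.
4 ≠ 7, so there is no saddle point; optimal play is mixed.
Right is strictly dominated by Left (it gives Row strictly more in every row), so Column never plays it.
On the remaining 2×2 (a1, a2 vs Left, Center):
Let Row play a1 with probability p. Expected payoff against Left: 4p + 7(1−p) = −3p + 7; against Center: 8p + 1(1−p) = 7p + 1.
Setting these equal: −3p + 7 = 7p + 1 ⇒ −10p = -6 ⇒ p = 3/5, and the value is (-3)·(3/5) + 7 = 26/5.
For Column: with q = P(Left), equating a1's and a2's payoffs gives −4q + 8 = 6q + 1 ⇒ q = 7/10.

26/5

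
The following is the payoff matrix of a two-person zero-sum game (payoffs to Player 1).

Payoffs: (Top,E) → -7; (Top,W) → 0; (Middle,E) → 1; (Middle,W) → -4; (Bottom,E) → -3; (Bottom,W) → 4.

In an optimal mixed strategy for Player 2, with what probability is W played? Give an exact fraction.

1/3

Row minima: Top → -7, Middle → -4, Bottom → -3; maximin = -3.
Column maxima: E → 1, W → 4; minimax = 1.
-3 ≠ 1, so there is no saddle point; optimal play is mixed.
Top is strictly dominated by Bottom, so Player 1 never plays it.
On the remaining 2×2 (Middle, Bottom vs E, W):
Let Player 1 play Middle with probability p. Expected payoff against E: 1p + (-3)(1−p) = 4p − 3; against W: (-4)p + 4(1−p) = −8p + 4.
Setting these equal: 4p − 3 = −8p + 4 ⇒ 12p = 7 ⇒ p = 7/12, and the value is (4)·(7/12) − 3 = -2/3.
For Player 2: with q = P(E), equating Middle's and Bottom's payoffs gives 5q − 4 = −7q + 4 ⇒ q = 2/3.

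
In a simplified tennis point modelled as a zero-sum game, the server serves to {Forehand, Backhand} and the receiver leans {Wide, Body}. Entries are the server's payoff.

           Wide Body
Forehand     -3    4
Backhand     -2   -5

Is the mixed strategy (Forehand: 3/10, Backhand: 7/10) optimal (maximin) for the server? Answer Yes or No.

Yes

Against Wide this mix gives (3/10)·(-3) + (7/10)·(-2) = -23/10.
Against Body this mix gives (3/10)·4 + (7/10)·(-5) = -23/10.
All of the receiver's active replies (Wide, Body) yield -23/10, and no column does worse for the server. The mix makes the receiver indifferent and guarantees -23/10, so it is optimal.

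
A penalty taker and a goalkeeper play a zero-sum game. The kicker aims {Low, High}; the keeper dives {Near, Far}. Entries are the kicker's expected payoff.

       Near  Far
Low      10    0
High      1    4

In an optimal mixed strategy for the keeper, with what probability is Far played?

9/13

Row minima: Low → 0, High → 1; maximin = 1.
Column maxima: Near → 10, Far → 4; minimax = 4.
1 ≠ 4, so there is no saddle point; optimal play is mixed.
Let the kicker play Low with probability p. Expected payoff against Near: 10p + 1(1−p) = 9p + 1; against Far: 0p + 4(1−p) = −4p + 4.
Setting these equal: 9p + 1 = −4p + 4 ⇒ 13p = 3 ⇒ p = 3/13, and the value is (9)·(3/13) + 1 = 40/13.
For the keeper: with q = P(Near), equating Low's and High's payoffs gives 10q = −3q + 4 ⇒ q = 4/13.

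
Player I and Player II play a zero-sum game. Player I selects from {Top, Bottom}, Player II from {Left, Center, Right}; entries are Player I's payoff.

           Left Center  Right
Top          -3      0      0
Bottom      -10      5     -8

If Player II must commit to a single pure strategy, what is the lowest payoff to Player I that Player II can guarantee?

-3

Column maxima: Left → -3, Center → 5, Right → 0.
The smallest of these is -3.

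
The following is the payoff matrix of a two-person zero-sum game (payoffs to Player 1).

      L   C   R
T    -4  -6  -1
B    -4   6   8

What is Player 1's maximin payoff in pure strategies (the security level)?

-4

Row minima: T → -6, B → -4.
The best of these is -4.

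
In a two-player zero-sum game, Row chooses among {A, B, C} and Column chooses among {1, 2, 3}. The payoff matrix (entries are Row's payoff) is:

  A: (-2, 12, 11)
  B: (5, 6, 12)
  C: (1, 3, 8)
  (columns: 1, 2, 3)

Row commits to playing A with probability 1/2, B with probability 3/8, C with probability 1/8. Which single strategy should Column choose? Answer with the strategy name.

1

If Column plays 1, Row's expected payoff is (1/2)·(-2) + (3/8)·5 + (1/8)·1 = 1.
If Column plays 2, Row's expected payoff is (1/2)·12 + (3/8)·6 + (1/8)·3 = 69/8.
If Column plays 3, Row's expected payoff is (1/2)·11 + (3/8)·12 + (1/8)·8 = 11.
Column minimizes Row's payoff; the smallest is 1, so the best response is 1.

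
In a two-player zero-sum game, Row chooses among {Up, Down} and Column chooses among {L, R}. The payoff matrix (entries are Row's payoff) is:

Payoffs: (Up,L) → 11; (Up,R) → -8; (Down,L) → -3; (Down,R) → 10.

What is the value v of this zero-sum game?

Row minima: Up → -8, Down → -3; maximin = -3.
Column maxima: L → 11, R → 10; minimax = 10.
-3 ≠ 10, so there is no saddle point; optimal play is mixed.
Let Row play Up with probability p. Expected payoff against L: 11p + (-3)(1−p) = 14p − 3; against R: (-8)p + 10(1−p) = −18p + 10.
Setting these equal: 14p − 3 = −18p + 10 ⇒ 32p = 13 ⇒ p = 13/32, and the value is (14)·(13/32) − 3 = 43/16.
For Column: with q = P(L), equating Up's and Down's payoffs gives 19q − 8 = −13q + 10 ⇒ q = 9/16.

43/16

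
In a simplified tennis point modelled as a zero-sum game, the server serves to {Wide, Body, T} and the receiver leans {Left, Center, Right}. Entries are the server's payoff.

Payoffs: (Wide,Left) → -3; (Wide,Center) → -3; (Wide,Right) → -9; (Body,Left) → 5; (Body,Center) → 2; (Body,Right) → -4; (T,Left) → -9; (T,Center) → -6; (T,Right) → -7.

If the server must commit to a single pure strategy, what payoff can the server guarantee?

-4

Row minima: Wide → -9, Body → -4, T → -9.
The best of these is -4.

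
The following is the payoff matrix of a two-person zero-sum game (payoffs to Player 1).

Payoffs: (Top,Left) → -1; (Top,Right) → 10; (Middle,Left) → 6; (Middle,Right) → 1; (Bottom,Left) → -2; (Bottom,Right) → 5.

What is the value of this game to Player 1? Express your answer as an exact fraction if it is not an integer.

Row minima: Top → -1, Middle → 1, Bottom → -2; maximin = 1.
Column maxima: Left → 6, Right → 10; minimax = 6.
1 ≠ 6, so there is no saddle point; optimal play is mixed.
Bottom is strictly dominated by Top, so Player 1 never plays it.
On the remaining 2×2 (Top, Middle vs Left, Right):
Let Player 1 play Top with probability p. Expected payoff against Left: (-1)p + 6(1−p) = −7p + 6; against Right: 10p + 1(1−p) = 9p + 1.
Setting these equal: −7p + 6 = 9p + 1 ⇒ −16p = -5 ⇒ p = 5/16, and the value is (-7)·(5/16) + 6 = 61/16.
For Player 2: with q = P(Left), equating Top's and Middle's payoffs gives −11q + 10 = 5q + 1 ⇒ q = 9/16.

61/16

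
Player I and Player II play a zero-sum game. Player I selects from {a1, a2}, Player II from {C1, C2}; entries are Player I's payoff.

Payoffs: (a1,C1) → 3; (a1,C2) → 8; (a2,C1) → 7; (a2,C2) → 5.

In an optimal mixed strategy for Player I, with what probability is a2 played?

Row minima: a1 → 3, a2 → 5; maximin = 5.
Column maxima: C1 → 7, C2 → 8; minimax = 7.
5 ≠ 7, so there is no saddle point; optimal play is mixed.
Let Player I play a1 with probability p. Expected payoff against C1: 3p + 7(1−p) = −4p + 7; against C2: 8p + 5(1−p) = 3p + 5.
Setting these equal: −4p + 7 = 3p + 5 ⇒ −7p = -2 ⇒ p = 2/7, and the value is (-4)·(2/7) + 7 = 41/7.
For Player II: with q = P(C1), equating a1's and a2's payoffs gives −5q + 8 = 2q + 5 ⇒ q = 3/7.

5/7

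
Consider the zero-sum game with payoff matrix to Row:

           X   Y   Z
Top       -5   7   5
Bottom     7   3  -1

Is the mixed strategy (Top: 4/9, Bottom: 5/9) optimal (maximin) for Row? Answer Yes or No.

Yes

Against X this mix gives (4/9)·(-5) + (5/9)·7 = 5/3.
Against Y this mix gives (4/9)·7 + (5/9)·3 = 43/9.
Against Z this mix gives (4/9)·5 + (5/9)·(-1) = 5/3.
All of Column's active replies (X, Z) yield 5/3, and no column does worse for Row. The mix makes Column indifferent and guarantees 5/3, so it is optimal.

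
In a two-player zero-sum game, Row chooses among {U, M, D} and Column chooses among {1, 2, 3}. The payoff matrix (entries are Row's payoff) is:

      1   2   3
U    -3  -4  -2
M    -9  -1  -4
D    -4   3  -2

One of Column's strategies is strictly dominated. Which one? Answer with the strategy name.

3

1 holds Row's payoff strictly below 3 in every row: -3 < -2, -9 < -4, -4 < -2.
So 3 is strictly dominated for Column.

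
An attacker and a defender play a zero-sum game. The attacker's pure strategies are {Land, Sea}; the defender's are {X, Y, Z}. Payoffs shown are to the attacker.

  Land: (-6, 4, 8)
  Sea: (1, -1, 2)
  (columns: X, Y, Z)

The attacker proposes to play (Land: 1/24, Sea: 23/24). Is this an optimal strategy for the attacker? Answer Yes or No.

Against X this mix gives (1/24)·(-6) + (23/24)·1 = 17/24.
Against Y this mix gives (1/24)·4 + (23/24)·(-1) = -19/24.
Against Z this mix gives (1/24)·8 + (23/24)·2 = 9/4.
The defender will play Y, holding the attacker to -19/24. Shifting weight toward the row that does better against Y would raise this floor (the equalizing mix achieves -1/6 against both Y and X), so the proposed strategy is not optimal.

No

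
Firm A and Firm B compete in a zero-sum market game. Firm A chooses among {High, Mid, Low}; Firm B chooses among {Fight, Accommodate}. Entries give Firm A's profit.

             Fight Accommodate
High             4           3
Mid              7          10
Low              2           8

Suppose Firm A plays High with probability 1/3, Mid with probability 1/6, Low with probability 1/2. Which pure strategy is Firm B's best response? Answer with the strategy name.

If Firm B plays Fight, Firm A's expected payoff is (1/3)·4 + (1/6)·7 + (1/2)·2 = 7/2.
If Firm B plays Accommodate, Firm A's expected payoff is (1/3)·3 + (1/6)·10 + (1/2)·8 = 20/3.
Firm B minimizes Firm A's payoff; the smallest is 7/2, so the best response is Fight.

Fight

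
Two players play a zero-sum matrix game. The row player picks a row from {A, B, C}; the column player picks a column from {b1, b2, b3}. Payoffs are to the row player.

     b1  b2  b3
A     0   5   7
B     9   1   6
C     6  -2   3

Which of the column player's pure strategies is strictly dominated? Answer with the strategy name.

b3

b2 holds the row player's payoff strictly below b3 in every row: 5 < 7, 1 < 6, -2 < 3.
So b3 is strictly dominated for the column player.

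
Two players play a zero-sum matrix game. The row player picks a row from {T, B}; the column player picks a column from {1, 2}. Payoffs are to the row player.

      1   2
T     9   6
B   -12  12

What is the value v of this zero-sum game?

Row minima: T → 6, B → -12; maximin = 6.
Column maxima: 1 → 9, 2 → 12; minimax = 9.
6 ≠ 9, so there is no saddle point; optimal play is mixed.
Let the row player play T with probability p. Expected payoff against 1: 9p + (-12)(1−p) = 21p − 12; against 2: 6p + 12(1−p) = −6p + 12.
Setting these equal: 21p − 12 = −6p + 12 ⇒ 27p = 24 ⇒ p = 8/9, and the value is (21)·(8/9) − 12 = 20/3.
For the column player: with q = P(1), equating T's and B's payoffs gives 3q + 6 = −24q + 12 ⇒ q = 2/9.

20/3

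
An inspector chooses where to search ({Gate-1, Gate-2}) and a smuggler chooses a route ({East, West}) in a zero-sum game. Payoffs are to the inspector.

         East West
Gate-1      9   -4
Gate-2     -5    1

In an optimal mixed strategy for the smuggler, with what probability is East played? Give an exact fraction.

5/19

Row minima: Gate-1 → -4, Gate-2 → -5; maximin = -4.
Column maxima: East → 9, West → 1; minimax = 1.
-4 ≠ 1, so there is no saddle point; optimal play is mixed.
Let the inspector play Gate-1 with probability p. Expected payoff against East: 9p + (-5)(1−p) = 14p − 5; against West: (-4)p + 1(1−p) = −5p + 1.
Setting these equal: 14p − 5 = −5p + 1 ⇒ 19p = 6 ⇒ p = 6/19, and the value is (14)·(6/19) − 5 = -11/19.
For the smuggler: with q = P(East), equating Gate-1's and Gate-2's payoffs gives 13q − 4 = −6q + 1 ⇒ q = 5/19.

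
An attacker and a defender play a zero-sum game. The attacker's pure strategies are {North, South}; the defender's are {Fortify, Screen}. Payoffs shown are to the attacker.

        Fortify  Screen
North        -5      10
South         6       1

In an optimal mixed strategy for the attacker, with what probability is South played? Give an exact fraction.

3/4

Row minima: North → -5, South → 1; maximin = 1.
Column maxima: Fortify → 6, Screen → 10; minimax = 6.
1 ≠ 6, so there is no saddle point; optimal play is mixed.
Let the attacker play North with probability p. Expected payoff against Fortify: (-5)p + 6(1−p) = −11p + 6; against Screen: 10p + 1(1−p) = 9p + 1.
Setting these equal: −11p + 6 = 9p + 1 ⇒ −20p = -5 ⇒ p = 1/4, and the value is (-11)·(1/4) + 6 = 13/4.
For the defender: with q = P(Fortify), equating North's and South's payoffs gives −15q + 10 = 5q + 1 ⇒ q = 9/20.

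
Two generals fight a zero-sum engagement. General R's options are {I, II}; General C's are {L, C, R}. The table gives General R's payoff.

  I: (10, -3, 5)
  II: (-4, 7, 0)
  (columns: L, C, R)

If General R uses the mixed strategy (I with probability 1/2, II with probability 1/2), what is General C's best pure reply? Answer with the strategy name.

If General C plays L, General R's expected payoff is (1/2)·10 + (1/2)·(-4) = 3.
If General C plays C, General R's expected payoff is (1/2)·(-3) + (1/2)·7 = 2.
If General C plays R, General R's expected payoff is (1/2)·5 + (1/2)·0 = 5/2.
General C minimizes General R's payoff; the smallest is 2, so the best response is C.

C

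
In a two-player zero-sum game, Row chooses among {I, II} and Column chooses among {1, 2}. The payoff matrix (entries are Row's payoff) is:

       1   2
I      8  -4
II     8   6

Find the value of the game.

6

Row minima: I → -4, II → 6; maximin = 6.
Column maxima: 1 → 8, 2 → 6; minimax = 6.
Since maximin = minimax = 6, there is a saddle point and the value is 6.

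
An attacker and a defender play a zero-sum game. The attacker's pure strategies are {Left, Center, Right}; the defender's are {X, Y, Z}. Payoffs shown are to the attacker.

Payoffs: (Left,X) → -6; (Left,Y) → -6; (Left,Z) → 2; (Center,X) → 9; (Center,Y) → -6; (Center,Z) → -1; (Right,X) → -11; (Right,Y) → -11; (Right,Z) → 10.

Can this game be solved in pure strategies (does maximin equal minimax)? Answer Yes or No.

Yes

Row minima: Left → -6, Center → -6, Right → -11; maximin = -6.
Column maxima: X → 9, Y → -6, Z → 10; minimax = -6.
maximin = minimax = -6, so a saddle point exists.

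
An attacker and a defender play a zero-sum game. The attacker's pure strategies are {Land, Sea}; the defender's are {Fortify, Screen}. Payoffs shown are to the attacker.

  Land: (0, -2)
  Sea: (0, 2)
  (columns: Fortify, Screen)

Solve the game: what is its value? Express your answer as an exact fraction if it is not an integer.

0

Row minima: Land → -2, Sea → 0; maximin = 0.
Column maxima: Fortify → 0, Screen → 2; minimax = 0.
Since maximin = minimax = 0, there is a saddle point and the value is 0.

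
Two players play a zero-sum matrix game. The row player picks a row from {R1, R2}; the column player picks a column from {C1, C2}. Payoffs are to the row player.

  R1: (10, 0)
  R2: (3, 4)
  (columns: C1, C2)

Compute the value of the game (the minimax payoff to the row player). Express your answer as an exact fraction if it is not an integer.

Row minima: R1 → 0, R2 → 3; maximin = 3.
Column maxima: C1 → 10, C2 → 4; minimax = 4.
3 ≠ 4, so there is no saddle point; optimal play is mixed.
Let the row player play R1 with probability p. Expected payoff against C1: 10p + 3(1−p) = 7p + 3; against C2: 0p + 4(1−p) = −4p + 4.
Setting these equal: 7p + 3 = −4p + 4 ⇒ 11p = 1 ⇒ p = 1/11, and the value is (7)·(1/11) + 3 = 40/11.
For the column player: with q = P(C1), equating R1's and R2's payoffs gives 10q = −q + 4 ⇒ q = 4/11.

40/11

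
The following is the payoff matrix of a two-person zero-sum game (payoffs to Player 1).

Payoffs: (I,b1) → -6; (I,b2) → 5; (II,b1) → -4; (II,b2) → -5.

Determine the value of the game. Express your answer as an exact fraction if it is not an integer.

-25/6

Row minima: I → -6, II → -5; maximin = -5.
Column maxima: b1 → -4, b2 → 5; minimax = -4.
-5 ≠ -4, so there is no saddle point; optimal play is mixed.
Let Player 1 play I with probability p. Expected payoff against b1: (-6)p + (-4)(1−p) = −2p − 4; against b2: 5p + (-5)(1−p) = 10p − 5.
Setting these equal: −2p − 4 = 10p − 5 ⇒ −12p = -1 ⇒ p = 1/12, and the value is (-2)·(1/12) − 4 = -25/6.
For Player 2: with q = P(b1), equating I's and II's payoffs gives −11q + 5 = q − 5 ⇒ q = 5/6.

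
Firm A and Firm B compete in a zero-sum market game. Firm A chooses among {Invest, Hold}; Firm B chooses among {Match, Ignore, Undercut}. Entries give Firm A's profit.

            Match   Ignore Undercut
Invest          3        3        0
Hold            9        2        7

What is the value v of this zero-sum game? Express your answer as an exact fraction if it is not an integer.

21/8

Row minima: Invest → 0, Hold → 2; maximin = 2.
Column maxima: Match → 9, Ignore → 3, Undercut → 7; minimax = 3.
2 ≠ 3, so there is no saddle point; optimal play is mixed.
Match is strictly dominated by Undercut (it gives Firm A strictly more in every row), so Firm B never plays it.
On the remaining 2×2 (Invest, Hold vs Ignore, Undercut):
Let Firm A play Invest with probability p. Expected payoff against Ignore: 3p + 2(1−p) = p + 2; against Undercut: 0p + 7(1−p) = −7p + 7.
Setting these equal: p + 2 = −7p + 7 ⇒ 8p = 5 ⇒ p = 5/8, and the value is (1)·(5/8) + 2 = 21/8.
For Firm B: with q = P(Ignore), equating Invest's and Hold's payoffs gives 3q = −5q + 7 ⇒ q = 7/8.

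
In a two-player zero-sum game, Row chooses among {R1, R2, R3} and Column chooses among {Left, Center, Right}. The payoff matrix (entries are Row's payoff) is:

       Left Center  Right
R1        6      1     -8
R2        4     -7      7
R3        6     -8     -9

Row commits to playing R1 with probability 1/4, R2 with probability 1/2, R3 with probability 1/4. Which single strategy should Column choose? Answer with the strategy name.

Center

If Column plays Left, Row's expected payoff is (1/4)·6 + (1/2)·4 + (1/4)·6 = 5.
If Column plays Center, Row's expected payoff is (1/4)·1 + (1/2)·(-7) + (1/4)·(-8) = -21/4.
If Column plays Right, Row's expected payoff is (1/4)·(-8) + (1/2)·7 + (1/4)·(-9) = -3/4.
Column minimizes Row's payoff; the smallest is -21/4, so the best response is Center.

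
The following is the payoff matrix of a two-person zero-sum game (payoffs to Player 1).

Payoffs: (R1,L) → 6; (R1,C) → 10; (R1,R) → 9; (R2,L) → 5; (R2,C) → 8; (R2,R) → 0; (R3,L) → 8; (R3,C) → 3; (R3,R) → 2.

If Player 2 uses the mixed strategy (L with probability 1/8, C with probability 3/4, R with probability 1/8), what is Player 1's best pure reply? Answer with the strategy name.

Expected payoff of R1: (1/8)·6 + (3/4)·10 + (1/8)·9 = 75/8.
Expected payoff of R2: (1/8)·5 + (3/4)·8 + (1/8)·0 = 53/8.
Expected payoff of R3: (1/8)·8 + (3/4)·3 + (1/8)·2 = 7/2.
The largest is 75/8, so Player 1's best response is R1.

R1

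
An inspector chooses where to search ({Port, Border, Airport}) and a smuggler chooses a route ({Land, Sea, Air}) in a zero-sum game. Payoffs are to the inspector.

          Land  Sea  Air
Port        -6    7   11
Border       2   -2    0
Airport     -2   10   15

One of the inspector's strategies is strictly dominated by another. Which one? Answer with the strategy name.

Airport gives a strictly higher payoff than Port against every column: -2 > -6, 10 > 7, 15 > 11.
So Port is strictly dominated and the inspector never plays it.

Port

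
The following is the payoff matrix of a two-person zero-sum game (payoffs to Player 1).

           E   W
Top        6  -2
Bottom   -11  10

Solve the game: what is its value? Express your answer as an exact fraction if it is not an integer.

Row minima: Top → -2, Bottom → -11; maximin = -2.
Column maxima: E → 6, W → 10; minimax = 6.
-2 ≠ 6, so there is no saddle point; optimal play is mixed.
Let Player 1 play Top with probability p. Expected payoff against E: 6p + (-11)(1−p) = 17p − 11; against W: (-2)p + 10(1−p) = −12p + 10.
Setting these equal: 17p − 11 = −12p + 10 ⇒ 29p = 21 ⇒ p = 21/29, and the value is (17)·(21/29) − 11 = 38/29.
For Player 2: with q = P(E), equating Top's and Bottom's payoffs gives 8q − 2 = −21q + 10 ⇒ q = 12/29.

38/29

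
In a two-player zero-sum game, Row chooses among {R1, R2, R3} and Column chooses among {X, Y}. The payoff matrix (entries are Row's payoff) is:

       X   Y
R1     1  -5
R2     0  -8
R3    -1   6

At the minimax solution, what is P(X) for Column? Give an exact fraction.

11/13

Row minima: R1 → -5, R2 → -8, R3 → -1; maximin = -1.
Column maxima: X → 1, Y → 6; minimax = 1.
-1 ≠ 1, so there is no saddle point; optimal play is mixed.
R2 is strictly dominated by R1, so Row never plays it.
On the remaining 2×2 (R1, R3 vs X, Y):
Let Row play R1 with probability p. Expected payoff against X: 1p + (-1)(1−p) = 2p − 1; against Y: (-5)p + 6(1−p) = −11p + 6.
Setting these equal: 2p − 1 = −11p + 6 ⇒ 13p = 7 ⇒ p = 7/13, and the value is (2)·(7/13) − 1 = 1/13.
For Column: with q = P(X), equating R1's and R3's payoffs gives 6q − 5 = −7q + 6 ⇒ q = 11/13.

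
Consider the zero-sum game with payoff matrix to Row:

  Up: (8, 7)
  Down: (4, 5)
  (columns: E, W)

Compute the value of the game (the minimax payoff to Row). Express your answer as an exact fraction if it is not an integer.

7

Row minima: Up → 7, Down → 4; maximin = 7.
Column maxima: E → 8, W → 7; minimax = 7.
Since maximin = minimax = 7, there is a saddle point and the value is 7.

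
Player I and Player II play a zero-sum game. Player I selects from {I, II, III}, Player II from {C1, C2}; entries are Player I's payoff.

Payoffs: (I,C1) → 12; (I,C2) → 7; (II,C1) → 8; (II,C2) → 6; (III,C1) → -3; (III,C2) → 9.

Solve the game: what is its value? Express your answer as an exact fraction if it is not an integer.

Row minima: I → 7, II → 6, III → -3; maximin = 7.
Column maxima: C1 → 12, C2 → 9; minimax = 9.
7 ≠ 9, so there is no saddle point; optimal play is mixed.
II is strictly dominated by I, so Player I never plays it.
On the remaining 2×2 (I, III vs C1, C2):
Let Player I play I with probability p. Expected payoff against C1: 12p + (-3)(1−p) = 15p − 3; against C2: 7p + 9(1−p) = −2p + 9.
Setting these equal: 15p − 3 = −2p + 9 ⇒ 17p = 12 ⇒ p = 12/17, and the value is (15)·(12/17) − 3 = 129/17.
For Player II: with q = P(C1), equating I's and III's payoffs gives 5q + 7 = −12q + 9 ⇒ q = 2/17.

129/17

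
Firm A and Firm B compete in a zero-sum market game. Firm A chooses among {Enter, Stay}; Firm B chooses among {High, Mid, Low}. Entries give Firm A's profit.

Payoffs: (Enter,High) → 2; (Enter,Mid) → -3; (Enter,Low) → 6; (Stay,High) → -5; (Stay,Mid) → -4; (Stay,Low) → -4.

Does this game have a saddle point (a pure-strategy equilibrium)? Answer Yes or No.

Yes

Row minima: Enter → -3, Stay → -5; maximin = -3.
Column maxima: High → 2, Mid → -3, Low → 6; minimax = -3.
maximin = minimax = -3, so a saddle point exists.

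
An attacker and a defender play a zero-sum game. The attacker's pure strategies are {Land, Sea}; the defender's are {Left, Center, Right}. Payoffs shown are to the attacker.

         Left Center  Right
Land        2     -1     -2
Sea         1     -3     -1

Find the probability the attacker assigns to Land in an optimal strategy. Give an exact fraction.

Row minima: Land → -2, Sea → -3; maximin = -2.
Column maxima: Left → 2, Center → -1, Right → -1; minimax = -1.
-2 ≠ -1, so there is no saddle point; optimal play is mixed.
Left is strictly dominated by Center (it gives the attacker strictly more in every row), so the defender never plays it.
On the remaining 2×2 (Land, Sea vs Center, Right):
Let the attacker play Land with probability p. Expected payoff against Center: (-1)p + (-3)(1−p) = 2p − 3; against Right: (-2)p + (-1)(1−p) = −p − 1.
Setting these equal: 2p − 3 = −p − 1 ⇒ 3p = 2 ⇒ p = 2/3, and the value is (2)·(2/3) − 3 = -5/3.
For the defender: with q = P(Center), equating Land's and Sea's payoffs gives q − 2 = −2q − 1 ⇒ q = 1/3.

2/3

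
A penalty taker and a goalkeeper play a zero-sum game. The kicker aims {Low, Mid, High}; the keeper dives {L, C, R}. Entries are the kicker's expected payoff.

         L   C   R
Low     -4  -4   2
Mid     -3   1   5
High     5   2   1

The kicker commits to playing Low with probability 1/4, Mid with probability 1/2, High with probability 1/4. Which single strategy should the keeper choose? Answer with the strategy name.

If the keeper plays L, the kicker's expected payoff is (1/4)·(-4) + (1/2)·(-3) + (1/4)·5 = -5/4.
If the keeper plays C, the kicker's expected payoff is (1/4)·(-4) + (1/2)·1 + (1/4)·2 = 0.
If the keeper plays R, the kicker's expected payoff is (1/4)·2 + (1/2)·5 + (1/4)·1 = 13/4.
The keeper minimizes the kicker's payoff; the smallest is -5/4, so the best response is L.

L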